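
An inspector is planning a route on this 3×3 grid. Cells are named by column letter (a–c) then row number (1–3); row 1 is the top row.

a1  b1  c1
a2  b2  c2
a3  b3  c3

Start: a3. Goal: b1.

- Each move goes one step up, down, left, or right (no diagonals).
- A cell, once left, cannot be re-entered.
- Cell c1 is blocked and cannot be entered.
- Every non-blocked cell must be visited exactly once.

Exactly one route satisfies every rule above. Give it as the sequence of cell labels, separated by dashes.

Need to visit all 8 open cells exactly once, starting at a3 and ending at b1.
Cell c2 has only two open neighbours (c3 and b2), so the path must pass straight through it: one of those is the cell it's entered from and the other is where it exits.
Route from a3: right 2 to c3, up 1 to c2, left 2 to a2, up 1 to a1, right 1 to b1 — 7 moves in all.
Check: all 8 open cells covered.

a3 - b3 - c3 - c2 - b2 - a2 - a1 - b1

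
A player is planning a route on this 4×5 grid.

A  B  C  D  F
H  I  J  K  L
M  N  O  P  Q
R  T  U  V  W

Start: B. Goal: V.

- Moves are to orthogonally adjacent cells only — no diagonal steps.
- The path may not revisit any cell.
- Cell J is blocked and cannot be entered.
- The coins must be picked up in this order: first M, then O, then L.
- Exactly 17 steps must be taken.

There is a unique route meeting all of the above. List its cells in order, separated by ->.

The waypoints must appear in the order M, O, L, with no cell reused.
Route from B: left to A, down to H, right to I, down to N, left to M, down to R, 2× right (reaching U), up to O, right to P, 2× up (reaching D), right to F, 3× down (reaching W), left to V — 17 moves in all.
Check: order respected (M at step 5, O at step 9, L at step 14); 17 moves as required.

B -> A -> H -> I -> N -> M -> R -> T -> U -> O -> P -> K -> D -> F -> L -> Q -> W -> V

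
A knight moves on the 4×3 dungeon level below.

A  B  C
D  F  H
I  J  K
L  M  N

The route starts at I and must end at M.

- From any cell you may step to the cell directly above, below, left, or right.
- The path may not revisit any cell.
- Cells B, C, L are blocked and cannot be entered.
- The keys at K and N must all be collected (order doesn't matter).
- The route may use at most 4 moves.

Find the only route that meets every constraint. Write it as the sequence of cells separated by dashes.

I - J - K - N - M

Any route must reach K and N and still end at M within 4 moves, so the order of the required stops is forced.
Route from I: 2× right (reaching K), down to N, left to M — 4 moves in all.
Check: all required cells visited; 4 ≤ 4 moves.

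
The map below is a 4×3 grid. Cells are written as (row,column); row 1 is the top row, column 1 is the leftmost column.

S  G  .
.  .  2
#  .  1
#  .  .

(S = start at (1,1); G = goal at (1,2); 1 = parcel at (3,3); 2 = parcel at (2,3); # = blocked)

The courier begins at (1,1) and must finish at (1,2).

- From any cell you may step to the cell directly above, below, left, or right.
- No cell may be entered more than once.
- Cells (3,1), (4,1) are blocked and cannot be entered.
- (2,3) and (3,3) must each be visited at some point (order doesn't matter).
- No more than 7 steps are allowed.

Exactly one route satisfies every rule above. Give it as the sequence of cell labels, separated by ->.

(1,1) -> (2,1) -> (2,2) -> (3,2) -> (3,3) -> (2,3) -> (1,3) -> (1,2)

The budget equals the shortest possible length, so every move has to be on a shortest route through the required cells.
Route from (1,1): down 1 to (2,1), right 1 to (2,2), down 1 to (3,2), right 1 to (3,3), up 2 to (1,3), left 1 to (1,2) — 7 moves in all.
Check: all required cells visited; 7 ≤ 7 moves.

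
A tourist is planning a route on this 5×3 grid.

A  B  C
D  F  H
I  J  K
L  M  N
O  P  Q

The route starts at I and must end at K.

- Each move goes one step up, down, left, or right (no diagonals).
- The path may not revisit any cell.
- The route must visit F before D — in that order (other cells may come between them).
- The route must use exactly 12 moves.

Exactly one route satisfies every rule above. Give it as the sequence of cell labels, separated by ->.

The waypoints must appear in the order F, D, with no cell reused.
Route from I: down 2 to O, right 1 to P, up 3 to F, left 1 to D, up 1 to A, right 2 to C, down 2 to K — 12 moves in all.
Check: order respected (F at step 6, D at step 7); 12 moves as required.

I -> L -> O -> P -> M -> J -> F -> D -> A -> B -> C -> H -> K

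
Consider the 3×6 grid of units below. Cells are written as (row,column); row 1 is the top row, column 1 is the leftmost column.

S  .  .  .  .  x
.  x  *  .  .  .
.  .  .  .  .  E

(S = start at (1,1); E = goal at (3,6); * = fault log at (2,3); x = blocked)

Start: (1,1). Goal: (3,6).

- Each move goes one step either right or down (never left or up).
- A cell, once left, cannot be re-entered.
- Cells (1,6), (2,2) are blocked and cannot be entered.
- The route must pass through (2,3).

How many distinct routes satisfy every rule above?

A right/down-only route from (1,1) to (3,6) makes exactly 2 down-moves and 5 right-moves in some order.
With no other constraints that would be C(7,2) = 21 routes.
Split at (2,3) and multiply the segment counts (each segment already excludes blocked cells): (1,1)→(2,3): 1; (2,3)→(3,6): 4; product = 4.
That gives 4 routes.

4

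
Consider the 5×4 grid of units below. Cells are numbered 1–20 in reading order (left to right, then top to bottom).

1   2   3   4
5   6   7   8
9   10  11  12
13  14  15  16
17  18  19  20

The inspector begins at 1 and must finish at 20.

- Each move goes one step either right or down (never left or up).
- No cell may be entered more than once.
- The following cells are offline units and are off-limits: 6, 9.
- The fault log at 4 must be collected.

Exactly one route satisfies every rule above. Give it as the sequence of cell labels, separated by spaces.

Moves only go right or down, so the column and row indices never decrease.
Route from 1: 3× right (reaching 4), 4× down (reaching 20) — 7 moves in all.
Check: all required cells visited.

1 2 3 4 8 12 16 20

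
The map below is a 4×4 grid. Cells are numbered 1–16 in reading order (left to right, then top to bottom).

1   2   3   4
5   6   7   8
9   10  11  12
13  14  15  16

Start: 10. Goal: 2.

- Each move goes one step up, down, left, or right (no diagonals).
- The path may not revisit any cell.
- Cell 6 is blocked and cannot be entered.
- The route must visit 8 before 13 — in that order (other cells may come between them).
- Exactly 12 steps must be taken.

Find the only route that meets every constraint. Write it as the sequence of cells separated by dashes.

10 - 11 - 7 - 8 - 12 - 16 - 15 - 14 - 13 - 9 - 5 - 1 - 2

The waypoints must appear in the order 8, 13, with no cell reused.
Route from 10: right to 11, up to 7, right to 8, 2× down (reaching 16), 3× left (reaching 13), 3× up (reaching 1), right to 2 — 12 moves in all.
Check: order respected (8 at step 3, 13 at step 8); 12 moves as required.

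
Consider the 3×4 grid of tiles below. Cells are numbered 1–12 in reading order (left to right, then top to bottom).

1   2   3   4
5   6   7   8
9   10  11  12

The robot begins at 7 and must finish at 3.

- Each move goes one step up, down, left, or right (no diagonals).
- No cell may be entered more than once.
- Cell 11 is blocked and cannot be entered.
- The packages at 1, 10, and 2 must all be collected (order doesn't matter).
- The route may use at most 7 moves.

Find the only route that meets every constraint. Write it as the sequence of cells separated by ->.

The 7-move cap with required stops at 1, 10, 2 leaves no slack for detours.
Route from 7: left to 6, down to 10, left to 9, 2× up (reaching 1), 2× right (reaching 3) — 7 moves in all.
Check: all required cells visited; 7 ≤ 7 moves.

7 -> 6 -> 10 -> 9 -> 5 -> 1 -> 2 -> 3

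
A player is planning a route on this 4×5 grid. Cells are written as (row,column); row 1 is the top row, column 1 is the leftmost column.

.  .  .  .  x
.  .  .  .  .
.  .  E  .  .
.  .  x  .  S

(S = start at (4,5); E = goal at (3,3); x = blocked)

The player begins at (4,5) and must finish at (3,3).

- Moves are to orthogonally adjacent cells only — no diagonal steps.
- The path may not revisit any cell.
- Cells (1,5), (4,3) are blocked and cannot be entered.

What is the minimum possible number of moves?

The Manhattan distance from (4,5) to (3,3) is |4−3| + |5−3| = 3, so at least 3 moves are needed.
A route of 3 moves achieves this: (4,5) → (3,5) → (3,4) → (3,3).
Since 3 matches the lower bound, it is optimal.

3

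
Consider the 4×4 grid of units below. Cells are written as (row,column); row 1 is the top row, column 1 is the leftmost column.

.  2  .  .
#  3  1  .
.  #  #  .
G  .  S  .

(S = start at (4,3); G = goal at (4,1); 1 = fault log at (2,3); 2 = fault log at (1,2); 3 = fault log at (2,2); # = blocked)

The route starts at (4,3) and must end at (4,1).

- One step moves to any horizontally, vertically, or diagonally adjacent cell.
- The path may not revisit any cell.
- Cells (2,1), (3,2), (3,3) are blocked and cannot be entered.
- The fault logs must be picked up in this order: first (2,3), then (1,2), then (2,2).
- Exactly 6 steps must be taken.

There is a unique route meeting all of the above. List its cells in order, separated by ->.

(4,3) -> (3,4) -> (2,3) -> (1,2) -> (2,2) -> (3,1) -> (4,1)

The waypoints must appear in the order (2,3), (1,2), (2,2), with no cell reused.
Route from (4,3): up-right to (3,4), 2× up-left (reaching (1,2)), down to (2,2), down-left to (3,1), down to (4,1) — 6 moves in all.
Check: order respected (1 at step 2, 2 at step 3, 3 at step 4); 6 moves as required.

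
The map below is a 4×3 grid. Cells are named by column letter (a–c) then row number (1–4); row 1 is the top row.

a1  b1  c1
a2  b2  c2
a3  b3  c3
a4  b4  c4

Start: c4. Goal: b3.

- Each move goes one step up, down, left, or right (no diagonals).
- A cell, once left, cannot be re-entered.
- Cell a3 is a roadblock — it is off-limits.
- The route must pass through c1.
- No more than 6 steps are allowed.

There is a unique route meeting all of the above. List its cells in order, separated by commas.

c4, c3, c2, c1, b1, b2, b3

The 6-move cap with required stops at c1 leaves no slack for detours.
Route from c4: up 3 to c1, left 1 to b1, down 2 to b3 — 6 moves in all.
Check: all required cells visited; 6 ≤ 6 moves.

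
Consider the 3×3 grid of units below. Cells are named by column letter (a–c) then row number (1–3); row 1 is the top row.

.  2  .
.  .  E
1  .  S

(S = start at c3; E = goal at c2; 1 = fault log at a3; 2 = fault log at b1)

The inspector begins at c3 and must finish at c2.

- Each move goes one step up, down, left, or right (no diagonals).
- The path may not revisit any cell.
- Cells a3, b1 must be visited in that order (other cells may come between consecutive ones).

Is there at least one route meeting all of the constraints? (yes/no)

One route that works: c3 → b3 → a3 → a2 → a1 → b1 → b2 → c2.

yes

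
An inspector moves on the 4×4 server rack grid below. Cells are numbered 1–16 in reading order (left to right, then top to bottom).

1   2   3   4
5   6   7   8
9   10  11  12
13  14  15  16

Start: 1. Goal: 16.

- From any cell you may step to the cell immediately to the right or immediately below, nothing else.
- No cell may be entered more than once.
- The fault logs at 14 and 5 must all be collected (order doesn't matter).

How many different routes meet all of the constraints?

3

A right/down-only route from 1 to 16 makes exactly 3 down-moves and 3 right-moves in some order.
With no other constraints that would be C(6,3) = 20 routes.
A monotone route can only reach the required cells in the order 5, 14, so split there and multiply the segment counts: 1→5: 1; 5→14: 3; 14→16: 1; product = 3.
That gives 3 routes.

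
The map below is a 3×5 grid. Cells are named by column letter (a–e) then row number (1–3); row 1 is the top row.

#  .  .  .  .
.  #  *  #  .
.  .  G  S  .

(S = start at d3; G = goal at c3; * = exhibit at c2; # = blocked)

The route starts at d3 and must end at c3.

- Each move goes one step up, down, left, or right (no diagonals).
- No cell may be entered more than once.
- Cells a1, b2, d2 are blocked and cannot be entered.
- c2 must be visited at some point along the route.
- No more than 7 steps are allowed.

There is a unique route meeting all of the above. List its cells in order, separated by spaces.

d3 e3 e2 e1 d1 c1 c2 c3

Any route must reach c2 and still end at c3 within 7 moves, so the order of the required stops is forced.
Route from d3: right to e3, 2× up (reaching e1), 2× left (reaching c1), 2× down (reaching c3) — 7 moves in all.
Check: all required cells visited; 7 ≤ 7 moves.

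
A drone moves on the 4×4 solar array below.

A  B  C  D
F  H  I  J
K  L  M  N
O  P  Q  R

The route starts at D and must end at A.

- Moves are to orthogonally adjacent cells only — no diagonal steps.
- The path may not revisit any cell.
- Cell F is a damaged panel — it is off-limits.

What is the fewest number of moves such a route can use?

3

The Manhattan distance from D to A is |1−1| + |4−1| = 3, so at least 3 moves are needed.
A route of 3 moves achieves this: D → C → B → A.
Since 3 matches the lower bound, it is optimal.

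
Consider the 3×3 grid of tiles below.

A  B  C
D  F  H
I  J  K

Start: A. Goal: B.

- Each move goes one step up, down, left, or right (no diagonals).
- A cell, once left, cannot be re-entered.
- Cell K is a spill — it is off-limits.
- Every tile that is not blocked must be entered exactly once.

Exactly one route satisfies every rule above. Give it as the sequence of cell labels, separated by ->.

Need to visit all 8 open cells exactly once, starting at A and ending at B.
Route from A: 2× down (reaching I), right to J, up to F, right to H, up to C, left to B — 7 moves in all.
Check: all 8 open cells covered.

A -> D -> I -> J -> F -> H -> C -> B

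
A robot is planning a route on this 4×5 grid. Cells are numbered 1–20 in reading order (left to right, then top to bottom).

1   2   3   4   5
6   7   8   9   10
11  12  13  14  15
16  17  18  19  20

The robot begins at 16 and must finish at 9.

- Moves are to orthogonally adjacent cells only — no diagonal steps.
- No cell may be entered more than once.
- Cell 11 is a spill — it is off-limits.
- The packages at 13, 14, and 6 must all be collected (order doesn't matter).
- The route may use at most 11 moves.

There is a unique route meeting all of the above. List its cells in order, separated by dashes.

16 - 17 - 12 - 7 - 6 - 1 - 2 - 3 - 8 - 13 - 14 - 9

The 11-move cap with required stops at 13, 14, 6 leaves no slack for detours.
Route from 16: right 1 to 17, up 2 to 7, left 1 to 6, up 1 to 1, right 2 to 3, down 2 to 13, right 1 to 14, up 1 to 9 — 11 moves in all.
Check: all required cells visited; 11 ≤ 11 moves.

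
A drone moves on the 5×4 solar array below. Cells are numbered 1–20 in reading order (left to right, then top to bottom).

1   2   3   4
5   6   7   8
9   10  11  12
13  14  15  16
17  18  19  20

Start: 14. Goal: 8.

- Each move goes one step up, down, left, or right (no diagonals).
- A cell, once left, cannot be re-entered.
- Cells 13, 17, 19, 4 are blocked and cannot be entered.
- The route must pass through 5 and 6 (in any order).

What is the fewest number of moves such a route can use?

Any route passes through 5 and 6 in some order between 14 and 8. Summing Manhattan distances along each leg and taking the cheapest ordering (14 → 6 → 5 → 8) gives a lower bound of 2 + 1 + 3 = 6 moves.
A route of 6 moves achieves this: 14 → 10 → 9 → 5 → 6 → 7 → 8.
Since 6 matches the lower bound, it is optimal.

6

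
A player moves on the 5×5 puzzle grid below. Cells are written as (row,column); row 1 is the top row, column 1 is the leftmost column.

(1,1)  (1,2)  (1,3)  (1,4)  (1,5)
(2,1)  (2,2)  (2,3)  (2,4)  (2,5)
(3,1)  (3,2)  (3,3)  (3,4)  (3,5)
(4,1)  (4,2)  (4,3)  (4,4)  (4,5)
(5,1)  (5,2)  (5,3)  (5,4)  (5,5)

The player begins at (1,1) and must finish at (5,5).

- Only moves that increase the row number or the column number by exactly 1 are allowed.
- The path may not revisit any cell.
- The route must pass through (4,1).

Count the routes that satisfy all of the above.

5

A right/down-only route from (1,1) to (5,5) makes exactly 4 down-moves and 4 right-moves in some order.
With no other constraints that would be C(8,4) = 70 routes.
Split at (4,1) and multiply the segment counts: (1,1)→(4,1): 1; (4,1)→(5,5): 5; product = 5.
That gives 5 routes.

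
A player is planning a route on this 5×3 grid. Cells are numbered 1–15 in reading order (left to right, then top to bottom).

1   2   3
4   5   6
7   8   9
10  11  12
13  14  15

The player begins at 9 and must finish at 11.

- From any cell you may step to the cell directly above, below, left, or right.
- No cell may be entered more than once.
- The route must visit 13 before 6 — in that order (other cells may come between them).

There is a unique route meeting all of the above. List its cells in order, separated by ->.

The waypoints must appear in the order 13, 6, with no cell reused.
Route from 9: 2× down (reaching 15), 2× left (reaching 13), 4× up (reaching 1), 2× right (reaching 3), down to 6, left to 5, 2× down (reaching 11) — 14 moves in all.
Check: order respected (13 at step 4, 6 at step 11).

9 -> 12 -> 15 -> 14 -> 13 -> 10 -> 7 -> 4 -> 1 -> 2 -> 3 -> 6 -> 5 -> 8 -> 11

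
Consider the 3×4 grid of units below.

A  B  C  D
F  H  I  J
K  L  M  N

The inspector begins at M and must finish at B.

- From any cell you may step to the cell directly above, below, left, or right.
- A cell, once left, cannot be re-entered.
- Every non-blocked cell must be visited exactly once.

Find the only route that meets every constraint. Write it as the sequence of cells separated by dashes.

M - N - J - D - C - I - H - L - K - F - A - B

Need to visit all 12 open cells exactly once, starting at M and ending at B.
Cell K has only two open neighbours (F and L), so the path must pass straight through it: one of those is the cell it's entered from and the other is where it exits.
Route from M: right 1 to N, up 2 to D, left 1 to C, down 1 to I, left 1 to H, down 1 to L, left 1 to K, up 2 to A, right 1 to B — 11 moves in all.
Check: all 12 open cells covered.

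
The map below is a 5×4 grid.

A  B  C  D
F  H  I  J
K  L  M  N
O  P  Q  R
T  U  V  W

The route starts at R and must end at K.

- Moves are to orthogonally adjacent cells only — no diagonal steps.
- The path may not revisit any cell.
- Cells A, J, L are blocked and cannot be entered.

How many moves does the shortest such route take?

The Manhattan distance from R to K is |4−3| + |4−1| = 4, so at least 4 moves are needed.
A route of 4 moves achieves this: R → Q → P → O → K.
Since 4 matches the lower bound, it is optimal.

4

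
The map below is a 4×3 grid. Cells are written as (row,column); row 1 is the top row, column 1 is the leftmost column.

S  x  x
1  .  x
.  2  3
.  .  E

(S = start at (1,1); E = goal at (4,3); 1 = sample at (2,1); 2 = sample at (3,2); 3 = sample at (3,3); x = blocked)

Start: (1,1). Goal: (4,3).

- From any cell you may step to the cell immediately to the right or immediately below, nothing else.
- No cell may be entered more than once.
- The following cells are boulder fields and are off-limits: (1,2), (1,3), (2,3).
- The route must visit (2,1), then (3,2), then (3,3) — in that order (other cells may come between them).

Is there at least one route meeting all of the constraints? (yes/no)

One route that works: (1,1) → (2,1) → (3,1) → (3,2) → (3,3) → (4,3).

yes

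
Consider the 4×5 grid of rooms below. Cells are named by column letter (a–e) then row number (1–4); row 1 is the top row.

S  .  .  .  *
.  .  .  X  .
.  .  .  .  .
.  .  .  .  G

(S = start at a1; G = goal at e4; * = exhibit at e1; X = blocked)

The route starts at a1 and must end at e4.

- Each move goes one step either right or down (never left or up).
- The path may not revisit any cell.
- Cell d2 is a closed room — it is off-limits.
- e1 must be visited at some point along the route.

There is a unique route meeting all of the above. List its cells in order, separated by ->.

a1 -> b1 -> c1 -> d1 -> e1 -> e2 -> e3 -> e4

Moves only go right or down, so the column and row indices never decrease.
Route from a1: 4× right (reaching e1), 3× down (reaching e4) — 7 moves in all.
Check: all required cells visited.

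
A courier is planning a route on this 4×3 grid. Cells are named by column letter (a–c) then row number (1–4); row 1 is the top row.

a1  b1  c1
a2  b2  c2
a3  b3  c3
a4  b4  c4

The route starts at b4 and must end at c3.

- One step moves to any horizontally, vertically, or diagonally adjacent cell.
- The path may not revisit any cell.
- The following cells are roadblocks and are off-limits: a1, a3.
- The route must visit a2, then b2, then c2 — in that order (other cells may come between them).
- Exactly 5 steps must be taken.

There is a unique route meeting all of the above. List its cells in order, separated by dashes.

b4 - b3 - a2 - b2 - c2 - c3

The waypoints must appear in the order a2, b2, c2, with no cell reused.
Route from b4: up to b3, up-left to a2, 2× right (reaching c2), down to c3 — 5 moves in all.
Check: order respected (a2 at step 2, b2 at step 3, c2 at step 4); 5 moves as required.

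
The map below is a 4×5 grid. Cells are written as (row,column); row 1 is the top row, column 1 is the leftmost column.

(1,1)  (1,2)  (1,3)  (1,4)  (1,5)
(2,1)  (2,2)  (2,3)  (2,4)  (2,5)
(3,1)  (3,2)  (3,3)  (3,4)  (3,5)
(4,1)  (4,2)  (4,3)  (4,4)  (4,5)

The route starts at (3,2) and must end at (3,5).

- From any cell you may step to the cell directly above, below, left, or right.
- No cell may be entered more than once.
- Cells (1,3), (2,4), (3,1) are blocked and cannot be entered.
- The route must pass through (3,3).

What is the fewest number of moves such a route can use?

Any route passes through (3,3) somewhere between (3,2) and (3,5). Summing Manhattan distances along the two legs ((3,2) → (3,3) → (3,5)) gives a lower bound of 1 + 2 = 3 moves.
A route of 3 moves achieves this: (3,2) → (3,3) → (3,4) → (3,5).
Since 3 matches the lower bound, it is optimal.

3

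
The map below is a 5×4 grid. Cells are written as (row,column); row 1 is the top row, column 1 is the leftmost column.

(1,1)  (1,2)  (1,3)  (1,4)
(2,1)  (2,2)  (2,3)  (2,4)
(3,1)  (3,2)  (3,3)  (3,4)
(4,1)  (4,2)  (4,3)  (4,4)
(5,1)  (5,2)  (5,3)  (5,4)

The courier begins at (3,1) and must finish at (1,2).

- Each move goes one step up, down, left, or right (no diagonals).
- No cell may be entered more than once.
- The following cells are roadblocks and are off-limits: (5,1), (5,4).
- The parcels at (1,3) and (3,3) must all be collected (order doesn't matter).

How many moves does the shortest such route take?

5

Any route passes through (1,3) and (3,3) in some order between (3,1) and (1,2). Summing Manhattan distances along each leg and taking the cheapest ordering ((3,1) → (3,3) → (1,3) → (1,2)) gives a lower bound of 2 + 2 + 1 = 5 moves.
A route of 5 moves achieves this: (3,1) → (3,2) → (3,3) → (2,3) → (1,3) → (1,2).
Since 5 matches the lower bound, it is optimal.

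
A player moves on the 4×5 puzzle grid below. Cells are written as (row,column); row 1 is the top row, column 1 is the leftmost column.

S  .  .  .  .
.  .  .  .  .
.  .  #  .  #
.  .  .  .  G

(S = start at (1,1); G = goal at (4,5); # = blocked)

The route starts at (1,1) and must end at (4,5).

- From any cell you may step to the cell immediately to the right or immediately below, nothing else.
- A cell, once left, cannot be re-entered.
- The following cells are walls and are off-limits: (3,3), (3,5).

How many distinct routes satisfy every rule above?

8

A right/down-only route from (1,1) to (4,5) makes exactly 3 down-moves and 4 right-moves in some order.
With no other constraints that would be C(7,3) = 35 routes.
Subtract routes through each blocked cell (inclusion–exclusion for overlaps): − through (3,3): 18 − through (3,5): 15 + through (3,3)&(3,5): 6 → 8.
That gives 8 routes.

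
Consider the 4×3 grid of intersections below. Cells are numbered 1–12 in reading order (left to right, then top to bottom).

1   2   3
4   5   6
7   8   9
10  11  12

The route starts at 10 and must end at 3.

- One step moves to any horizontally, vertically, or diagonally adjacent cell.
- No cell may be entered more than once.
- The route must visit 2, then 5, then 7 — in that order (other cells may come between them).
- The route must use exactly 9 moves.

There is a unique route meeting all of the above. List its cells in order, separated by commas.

10, 8, 4, 2, 5, 7, 11, 9, 6, 3

The waypoints must appear in the order 2, 5, 7, with no cell reused.
Route from 10: up-right to 8, up-left to 4, up-right to 2, down to 5, down-left to 7, down-right to 11, up-right to 9, 2× up (reaching 3) — 9 moves in all.
Check: order respected (2 at step 3, 5 at step 4, 7 at step 5); 9 moves as required.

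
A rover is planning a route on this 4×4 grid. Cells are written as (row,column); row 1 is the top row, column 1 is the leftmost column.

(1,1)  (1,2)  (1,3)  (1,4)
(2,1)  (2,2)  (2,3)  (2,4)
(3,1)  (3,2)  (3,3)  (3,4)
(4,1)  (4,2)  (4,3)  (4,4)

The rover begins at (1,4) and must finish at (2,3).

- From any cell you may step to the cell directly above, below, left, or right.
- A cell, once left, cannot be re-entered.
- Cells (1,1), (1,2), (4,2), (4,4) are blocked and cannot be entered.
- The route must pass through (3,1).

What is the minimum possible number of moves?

8

Any route passes through (3,1) somewhere between (1,4) and (2,3). Summing Manhattan distances along the two legs ((1,4) → (3,1) → (2,3)) gives a lower bound of 5 + 3 = 8 moves.
A route of 8 moves achieves this: (1,4) → (2,4) → (3,4) → (3,3) → (3,2) → (3,1) → (2,1) → (2,2) → (2,3).
Since 8 matches the lower bound, it is optimal.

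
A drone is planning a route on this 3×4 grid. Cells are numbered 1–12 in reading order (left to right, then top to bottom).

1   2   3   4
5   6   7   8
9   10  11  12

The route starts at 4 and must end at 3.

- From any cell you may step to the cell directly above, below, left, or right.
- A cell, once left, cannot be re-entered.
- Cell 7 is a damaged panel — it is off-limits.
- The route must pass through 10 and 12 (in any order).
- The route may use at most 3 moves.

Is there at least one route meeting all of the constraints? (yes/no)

Even ignoring the no-revisit rule, getting from 4 to 3, taking the cheapest ordering 4 → 12 → 10 → 3 needs at least 2 + 2 + 3 = 7 moves (Manhattan distance per leg), which exceeds the 3-move limit.

no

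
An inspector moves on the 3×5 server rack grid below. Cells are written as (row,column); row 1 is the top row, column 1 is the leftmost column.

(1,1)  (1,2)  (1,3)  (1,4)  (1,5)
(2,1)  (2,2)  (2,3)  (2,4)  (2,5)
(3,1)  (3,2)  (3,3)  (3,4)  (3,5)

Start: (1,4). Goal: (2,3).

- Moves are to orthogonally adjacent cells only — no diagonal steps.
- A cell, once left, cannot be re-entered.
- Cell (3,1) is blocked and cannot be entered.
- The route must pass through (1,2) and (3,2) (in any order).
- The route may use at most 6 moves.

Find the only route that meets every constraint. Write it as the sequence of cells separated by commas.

(1,4), (1,3), (1,2), (2,2), (3,2), (3,3), (2,3)

Any route must reach (1,2) and (3,2) and still end at (2,3) within 6 moves, so the order of the required stops is forced.
Route from (1,4): 2× left (reaching (1,2)), 2× down (reaching (3,2)), right to (3,3), up to (2,3) — 6 moves in all.
Check: all required cells visited; 6 ≤ 6 moves.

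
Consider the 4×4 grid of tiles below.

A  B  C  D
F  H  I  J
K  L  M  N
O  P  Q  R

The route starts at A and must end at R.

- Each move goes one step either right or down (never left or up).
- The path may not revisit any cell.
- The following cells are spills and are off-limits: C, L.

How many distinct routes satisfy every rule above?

7

A right/down-only route from A to R makes exactly 3 down-moves and 3 right-moves in some order.
With no other constraints that would be C(6,3) = 20 routes.
Subtract routes through each blocked cell (inclusion–exclusion for overlaps): − through C: 4 − through L: 9 → 7.
That gives 7 routes.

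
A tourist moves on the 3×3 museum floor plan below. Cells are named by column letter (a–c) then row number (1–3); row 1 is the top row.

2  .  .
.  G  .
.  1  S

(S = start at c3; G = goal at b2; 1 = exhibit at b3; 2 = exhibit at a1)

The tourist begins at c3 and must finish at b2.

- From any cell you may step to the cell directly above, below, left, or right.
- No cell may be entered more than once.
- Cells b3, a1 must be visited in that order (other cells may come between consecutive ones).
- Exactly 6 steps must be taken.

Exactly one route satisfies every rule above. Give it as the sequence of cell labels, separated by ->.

c3 -> b3 -> a3 -> a2 -> a1 -> b1 -> b2

The waypoints must appear in the order b3, a1, with no cell reused.
Route from c3: 2× left (reaching a3), 2× up (reaching a1), right to b1, down to b2 — 6 moves in all.
Check: order respected (1 at step 1, 2 at step 4); 6 moves as required.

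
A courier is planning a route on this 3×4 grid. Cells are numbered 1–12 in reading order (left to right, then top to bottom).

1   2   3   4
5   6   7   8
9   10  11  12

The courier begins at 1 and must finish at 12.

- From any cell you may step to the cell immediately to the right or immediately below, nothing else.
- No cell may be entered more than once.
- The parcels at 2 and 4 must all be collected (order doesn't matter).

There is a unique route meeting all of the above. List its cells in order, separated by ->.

Moves only go right or down, so the column and row indices never decrease.
Route from 1: right 3 to 4, down 2 to 12 — 5 moves in all.
Check: all required cells visited.

1 -> 2 -> 3 -> 4 -> 8 -> 12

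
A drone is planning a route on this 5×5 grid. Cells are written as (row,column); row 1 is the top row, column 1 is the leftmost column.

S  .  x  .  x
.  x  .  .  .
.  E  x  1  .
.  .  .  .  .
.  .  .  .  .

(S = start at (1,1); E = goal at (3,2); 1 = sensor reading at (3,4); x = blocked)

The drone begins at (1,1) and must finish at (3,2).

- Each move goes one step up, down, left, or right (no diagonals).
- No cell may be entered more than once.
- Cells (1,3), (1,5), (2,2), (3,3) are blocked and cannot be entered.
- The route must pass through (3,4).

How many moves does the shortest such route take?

15

Any route passes through (3,4) somewhere between (1,1) and (3,2). Summing Manhattan distances along the two legs ((1,1) → (3,4) → (3,2)) gives a lower bound of 5 + 2 = 7 moves.
That bound ignores the blocked cells. Measuring each leg by the fewest moves that actually steer around them ((1,1)→(3,4): 7; (3,4)→(3,2): 4) raises the lower bound to 11.
The shortest route satisfying every rule uses 15 moves: (1,1) → (2,1) → (3,1) → (4,1) → (5,1) → (5,2) → (5,3) → (5,4) → (5,5) → (4,5) → (3,5) → (3,4) → (4,4) → (4,3) → (4,2) → (3,2).
The bound of 11 isn't tight here; checking systematically, no route of length 11 through 14 satisfies every constraint (on a 4-connected grid the length of any start-to-goal walk has the same parity as the Manhattan bound, so only lengths 11, 13, 15, … need checking), so 15 is the minimum.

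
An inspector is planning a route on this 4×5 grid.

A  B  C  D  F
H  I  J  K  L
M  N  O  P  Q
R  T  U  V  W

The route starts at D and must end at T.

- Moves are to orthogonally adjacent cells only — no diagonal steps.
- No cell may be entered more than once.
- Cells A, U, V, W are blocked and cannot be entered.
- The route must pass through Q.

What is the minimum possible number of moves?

Any route passes through Q somewhere between D and T. Summing Manhattan distances along the two legs (D → Q → T) gives a lower bound of 3 + 4 = 7 moves.
A route of 7 moves achieves this: D → K → L → Q → P → O → N → T.
Since 7 matches the lower bound, it is optimal.

7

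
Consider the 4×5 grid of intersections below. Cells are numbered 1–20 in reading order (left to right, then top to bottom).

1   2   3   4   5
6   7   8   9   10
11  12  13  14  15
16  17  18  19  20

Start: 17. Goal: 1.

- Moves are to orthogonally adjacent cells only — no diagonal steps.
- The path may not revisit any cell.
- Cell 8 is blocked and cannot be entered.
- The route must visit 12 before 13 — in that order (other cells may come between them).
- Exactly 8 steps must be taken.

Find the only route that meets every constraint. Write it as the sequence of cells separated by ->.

The waypoints must appear in the order 12, 13, with no cell reused.
Route from 17: up to 12, 2× right (reaching 14), 2× up (reaching 4), 3× left (reaching 1) — 8 moves in all.
Check: order respected (12 at step 1, 13 at step 2); 8 moves as required.

17 -> 12 -> 13 -> 14 -> 9 -> 4 -> 3 -> 2 -> 1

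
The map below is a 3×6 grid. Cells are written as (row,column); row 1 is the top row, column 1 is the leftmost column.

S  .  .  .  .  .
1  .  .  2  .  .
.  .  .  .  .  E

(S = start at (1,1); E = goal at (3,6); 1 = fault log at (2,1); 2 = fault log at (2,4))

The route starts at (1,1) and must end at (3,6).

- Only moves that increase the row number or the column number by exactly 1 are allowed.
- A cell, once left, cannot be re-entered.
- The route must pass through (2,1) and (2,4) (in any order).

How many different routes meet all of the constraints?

A right/down-only route from (1,1) to (3,6) makes exactly 2 down-moves and 5 right-moves in some order.
With no other constraints that would be C(7,2) = 21 routes.
A monotone route can only reach the required cells in the order (2,1), (2,4), so split there and multiply the segment counts: (1,1)→(2,1): 1; (2,1)→(2,4): 1; (2,4)→(3,6): 3; product = 3.
That gives 3 routes.

3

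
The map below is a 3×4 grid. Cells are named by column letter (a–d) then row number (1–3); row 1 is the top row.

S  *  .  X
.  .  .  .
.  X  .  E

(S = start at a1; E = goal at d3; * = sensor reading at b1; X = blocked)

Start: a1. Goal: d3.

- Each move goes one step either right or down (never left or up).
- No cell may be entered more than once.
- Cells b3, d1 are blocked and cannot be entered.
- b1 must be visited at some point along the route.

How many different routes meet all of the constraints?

A right/down-only route from a1 to d3 makes exactly 2 down-moves and 3 right-moves in some order.
With no other constraints that would be C(5,2) = 10 routes.
Split at b1 and multiply the segment counts (each segment already excludes blocked cells): a1→b1: 1; b1→d3: 4; product = 4.
That gives 4 routes.

4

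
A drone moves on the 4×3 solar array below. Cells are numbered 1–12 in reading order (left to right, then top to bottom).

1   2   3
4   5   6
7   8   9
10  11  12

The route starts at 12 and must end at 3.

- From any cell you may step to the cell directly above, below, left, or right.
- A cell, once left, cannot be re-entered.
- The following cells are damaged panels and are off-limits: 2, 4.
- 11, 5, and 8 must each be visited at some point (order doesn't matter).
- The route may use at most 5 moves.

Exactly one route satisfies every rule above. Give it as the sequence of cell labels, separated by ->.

12 -> 11 -> 8 -> 5 -> 6 -> 3

Any route must reach 11, 5, and 8 and still end at 3 within 5 moves, so the order of the required stops is forced.
Route from 12: left 1 to 11, up 2 to 5, right 1 to 6, up 1 to 3 — 5 moves in all.
Check: all required cells visited; 5 ≤ 5 moves.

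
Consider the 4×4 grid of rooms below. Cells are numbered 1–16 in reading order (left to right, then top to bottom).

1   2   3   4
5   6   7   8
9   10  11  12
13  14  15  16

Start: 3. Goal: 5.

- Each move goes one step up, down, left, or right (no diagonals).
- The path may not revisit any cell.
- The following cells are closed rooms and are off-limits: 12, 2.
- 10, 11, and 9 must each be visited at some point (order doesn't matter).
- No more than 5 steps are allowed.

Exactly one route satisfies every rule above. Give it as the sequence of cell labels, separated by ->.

The 5-move cap with required stops at 10, 11, 9 leaves no slack for detours.
Route from 3: 2× down (reaching 11), 2× left (reaching 9), up to 5 — 5 moves in all.
Check: all required cells visited; 5 ≤ 5 moves.

3 -> 7 -> 11 -> 10 -> 9 -> 5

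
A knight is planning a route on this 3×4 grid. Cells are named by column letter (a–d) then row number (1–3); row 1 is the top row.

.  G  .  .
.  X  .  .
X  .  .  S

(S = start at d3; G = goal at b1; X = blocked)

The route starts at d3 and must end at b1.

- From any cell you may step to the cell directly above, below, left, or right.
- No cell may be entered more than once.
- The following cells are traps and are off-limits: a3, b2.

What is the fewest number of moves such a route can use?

4

The Manhattan distance from d3 to b1 is |3−1| + |4−2| = 4, so at least 4 moves are needed.
A route of 4 moves achieves this: d3 → d2 → d1 → c1 → b1.
Since 4 matches the lower bound, it is optimal.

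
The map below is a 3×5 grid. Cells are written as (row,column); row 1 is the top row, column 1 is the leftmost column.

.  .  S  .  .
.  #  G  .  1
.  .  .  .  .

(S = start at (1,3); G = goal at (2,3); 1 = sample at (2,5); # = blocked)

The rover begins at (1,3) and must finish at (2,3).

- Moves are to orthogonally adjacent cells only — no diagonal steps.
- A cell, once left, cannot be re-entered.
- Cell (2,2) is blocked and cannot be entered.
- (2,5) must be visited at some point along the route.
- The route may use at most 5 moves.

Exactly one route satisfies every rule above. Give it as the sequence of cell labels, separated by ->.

Any route must reach (2,5) and still end at (2,3) within 5 moves, so the order of the required stops is forced.
Route from (1,3): 2× right (reaching (1,5)), down to (2,5), 2× left (reaching (2,3)) — 5 moves in all.
Check: all required cells visited; 5 ≤ 5 moves.

(1,3) -> (1,4) -> (1,5) -> (2,5) -> (2,4) -> (2,3)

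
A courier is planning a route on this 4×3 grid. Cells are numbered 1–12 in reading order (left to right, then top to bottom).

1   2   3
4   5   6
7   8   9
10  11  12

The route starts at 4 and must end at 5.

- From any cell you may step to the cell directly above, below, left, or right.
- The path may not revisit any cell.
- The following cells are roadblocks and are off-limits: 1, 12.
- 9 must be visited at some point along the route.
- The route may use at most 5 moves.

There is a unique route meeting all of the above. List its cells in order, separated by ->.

4 -> 7 -> 8 -> 9 -> 6 -> 5

The budget equals the shortest possible length, so every move has to be on a shortest route through the required cells.
Route from 4: down 1 to 7, right 2 to 9, up 1 to 6, left 1 to 5 — 5 moves in all.
Check: all required cells visited; 5 ≤ 5 moves.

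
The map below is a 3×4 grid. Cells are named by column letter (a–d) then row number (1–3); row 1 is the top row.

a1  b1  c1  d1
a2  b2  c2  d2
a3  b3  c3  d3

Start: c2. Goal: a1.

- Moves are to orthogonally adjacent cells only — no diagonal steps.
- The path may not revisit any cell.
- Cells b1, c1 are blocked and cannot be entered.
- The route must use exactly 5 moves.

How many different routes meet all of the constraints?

3

Need simple routes of exactly 5 moves from c2 to a1 (Manhattan distance 3, so 1 moves are spent on a detour and 1 undoing it).
Enumerating: c2 c3 b3 b2 a2 a1 | c2 c3 b3 a3 a2 a1 | c2 b2 b3 a3 a2 a1.
That gives 3 routes.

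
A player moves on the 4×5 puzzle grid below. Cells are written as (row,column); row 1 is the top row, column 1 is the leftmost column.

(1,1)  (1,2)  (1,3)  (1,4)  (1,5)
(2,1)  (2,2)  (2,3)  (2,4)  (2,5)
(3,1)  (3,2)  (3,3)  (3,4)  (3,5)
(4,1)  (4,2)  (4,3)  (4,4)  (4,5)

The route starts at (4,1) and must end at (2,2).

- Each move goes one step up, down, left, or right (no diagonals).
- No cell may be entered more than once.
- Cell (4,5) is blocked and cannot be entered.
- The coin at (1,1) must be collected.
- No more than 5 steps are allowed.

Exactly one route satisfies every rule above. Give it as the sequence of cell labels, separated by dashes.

The 5-move cap with required stops at (1,1) leaves no slack for detours.
Route from (4,1): up 3 to (1,1), right 1 to (1,2), down 1 to (2,2) — 5 moves in all.
Check: all required cells visited; 5 ≤ 5 moves.

(4,1) - (3,1) - (2,1) - (1,1) - (1,2) - (2,2)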